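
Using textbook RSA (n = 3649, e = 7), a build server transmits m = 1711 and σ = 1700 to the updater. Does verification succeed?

passes

σ^2 ≡ 1700^2 = 2890000 ≡ 3641
σ^4 ≡ 3641^2 = 13256881 ≡ 64
7 = 4 + 2 + 1, so σ^7 ≡ 64·3641·1700 ≡ 1711 (mod 3649)
Since 1711 equals the digest 1711, verification succeeds.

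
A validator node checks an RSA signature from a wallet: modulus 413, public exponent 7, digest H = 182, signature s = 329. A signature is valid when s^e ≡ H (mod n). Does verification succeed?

fails

Squares mod 413: s^1≡329, s^2≡35, s^4≡399
7 = 4 + 2 + 1, so s^7 ≡ 399·35·329 ≡ 273 (mod 413)
273 ≠ 182, so verification fails.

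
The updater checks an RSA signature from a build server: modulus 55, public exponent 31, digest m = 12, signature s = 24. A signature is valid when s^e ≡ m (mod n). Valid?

no

Squares mod 55: s^1≡24, s^2≡26, s^4≡16, s^8≡36, s^16≡31
31 = 16 + 8 + 4 + 2 + 1, so s^31 ≡ 31·36·16·26·24 ≡ 24 (mod 55)
24 ≠ 12, so verification fails.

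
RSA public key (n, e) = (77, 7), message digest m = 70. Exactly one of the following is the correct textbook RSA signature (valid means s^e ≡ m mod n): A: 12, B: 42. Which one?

B

Candidate A: 12^2 = 144 ≡ 67; 12^4 ≡ 67^2 = 4489 ≡ 23; 7 = 4 + 2 + 1, so 12^7 ≡ 23·67·12 ≡ 12 (mod 77)
Candidate B: 42^2 = 1764 ≡ 70; 42^4 ≡ 70^2 = 4900 ≡ 49; 7 = 4 + 2 + 1, so 42^7 ≡ 49·70·42 ≡ 70 (mod 77)
  → matches m = 70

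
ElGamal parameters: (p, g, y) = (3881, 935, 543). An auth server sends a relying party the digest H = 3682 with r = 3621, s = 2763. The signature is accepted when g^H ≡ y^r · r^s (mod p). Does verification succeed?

Left side g^H mod p:
935^3682 mod 3881 = 1606
Right side y^r · r^s mod p:
543^3621 mod 3881 = 735
3621^2763 mod 3881 = 2722
735·2722 = 2000670 ≡ 1955 (mod 3881)
1606 ≠ 1955, so verification fails.

fails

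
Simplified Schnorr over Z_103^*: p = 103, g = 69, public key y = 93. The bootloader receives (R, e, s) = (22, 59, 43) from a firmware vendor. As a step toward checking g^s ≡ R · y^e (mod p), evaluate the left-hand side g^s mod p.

31

69^2 = 4761 ≡ 23
69^4 ≡ 23^2 = 529 ≡ 14
69^8 ≡ 14^2 = 196 ≡ 93
69^16 ≡ 93^2 = 8649 ≡ 100
69^32 ≡ 100^2 = 10000 ≡ 9
43 = 32 + 8 + 2 + 1, so 69^43 ≡ 9·93·23·69 ≡ 31 (mod 103)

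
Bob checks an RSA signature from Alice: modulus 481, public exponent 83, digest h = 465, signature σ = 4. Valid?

yes

σ^2 ≡ 4^2 = 16
σ^4 ≡ 16^2 = 256
σ^8 ≡ 256^2 = 65536 ≡ 120
σ^16 ≡ 120^2 = 14400 ≡ 451
σ^32 ≡ 451^2 = 203401 ≡ 419
σ^64 ≡ 419^2 = 175561 ≡ 477
83 = 64 + 16 + 2 + 1, so σ^83 ≡ 477·451·16·4 ≡ 465 (mod 481)
Since 465 equals the digest 465, verification succeeds.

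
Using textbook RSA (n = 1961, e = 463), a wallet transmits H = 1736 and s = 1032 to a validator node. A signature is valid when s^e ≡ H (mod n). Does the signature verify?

verifies

s^2 ≡ 1032^2 = 1065024 ≡ 201
s^4 ≡ 201^2 = 40401 ≡ 1181
s^8 ≡ 1181^2 = 1394761 ≡ 490
s^16 ≡ 490^2 = 240100 ≡ 858
s^32 ≡ 858^2 = 736164 ≡ 789
s^64 ≡ 789^2 = 622521 ≡ 884
s^128 ≡ 884^2 = 781456 ≡ 978
s^256 ≡ 978^2 = 956484 ≡ 1477
463 = 256 + 128 + 64 + 8 + 4 + 2 + 1, so s^463 ≡ 1477·978·884·490·1181·201·1032 ≡ 1736 (mod 1961)
Since 1736 equals the digest 1736, verification succeeds.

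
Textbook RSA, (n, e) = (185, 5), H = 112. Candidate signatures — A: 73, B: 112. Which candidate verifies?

B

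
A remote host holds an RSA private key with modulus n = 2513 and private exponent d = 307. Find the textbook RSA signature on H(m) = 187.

(H(m))^307 mod 2513 = 1006

1006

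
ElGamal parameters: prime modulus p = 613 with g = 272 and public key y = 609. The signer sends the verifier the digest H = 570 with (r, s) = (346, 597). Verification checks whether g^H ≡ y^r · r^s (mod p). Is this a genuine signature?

Left side g^H mod p:
272^2 = 73984 ≡ 424
272^4 ≡ 424^2 = 179776 ≡ 167
272^8 ≡ 167^2 = 27889 ≡ 304
272^16 ≡ 304^2 = 92416 ≡ 466
272^32 ≡ 466^2 = 217156 ≡ 154
272^64 ≡ 154^2 = 23716 ≡ 422
272^128 ≡ 422^2 = 178084 ≡ 314
272^256 ≡ 314^2 = 98596 ≡ 516
272^512 ≡ 516^2 = 266256 ≡ 214
570 = 512 + 32 + 16 + 8 + 2, so 272^570 ≡ 214·154·466·304·424 ≡ 549 (mod 613)
Right side y^r · r^s mod p:
609^2 = 370881 ≡ 16
609^4 ≡ 16^2 = 256
609^8 ≡ 256^2 = 65536 ≡ 558
609^16 ≡ 558^2 = 311364 ≡ 573
609^32 ≡ 573^2 = 328329 ≡ 374
609^64 ≡ 374^2 = 139876 ≡ 112
609^128 ≡ 112^2 = 12544 ≡ 284
609^256 ≡ 284^2 = 80656 ≡ 353
346 = 256 + 64 + 16 + 8 + 2, so 609^346 ≡ 353·112·573·558·16 ≡ 272 (mod 613)
346^2 = 119716 ≡ 181
346^4 ≡ 181^2 = 32761 ≡ 272
346^8 ≡ 272^2 = 73984 ≡ 424
346^16 ≡ 424^2 = 179776 ≡ 167
346^32 ≡ 167^2 = 27889 ≡ 304
346^64 ≡ 304^2 = 92416 ≡ 466
346^128 ≡ 466^2 = 217156 ≡ 154
346^256 ≡ 154^2 = 23716 ≡ 422
346^512 ≡ 422^2 = 178084 ≡ 314
597 = 512 + 64 + 16 + 4 + 1, so 346^597 ≡ 314·466·167·272·346 ≡ 549 (mod 613)
272·549 = 149328 ≡ 369 (mod 613)
549 ≠ 369, so verification fails.

forged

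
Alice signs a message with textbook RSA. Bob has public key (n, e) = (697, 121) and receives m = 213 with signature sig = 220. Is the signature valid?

sig^2 ≡ 220^2 = 48400 ≡ 307
sig^4 ≡ 307^2 = 94249 ≡ 154
sig^8 ≡ 154^2 = 23716 ≡ 18
sig^16 ≡ 18^2 = 324
sig^32 ≡ 324^2 = 104976 ≡ 426
sig^64 ≡ 426^2 = 181476 ≡ 256
121 = 64 + 32 + 16 + 8 + 1, so sig^121 ≡ 256·426·324·18·220 ≡ 220 (mod 697)
sig^121 mod 697 = 220, but m = 213.

invalid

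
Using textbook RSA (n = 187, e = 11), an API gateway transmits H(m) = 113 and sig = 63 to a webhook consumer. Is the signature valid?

invalid

sig^2 ≡ 63^2 = 3969 ≡ 42
sig^4 ≡ 42^2 = 1764 ≡ 81
sig^8 ≡ 81^2 = 6561 ≡ 16
11 = 8 + 2 + 1, so sig^11 ≡ 16·42·63 ≡ 74 (mod 187)
74 ≠ 113, so verification fails.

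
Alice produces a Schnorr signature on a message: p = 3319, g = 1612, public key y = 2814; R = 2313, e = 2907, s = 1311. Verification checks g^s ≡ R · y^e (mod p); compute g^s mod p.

Squares mod 3319: 1612^1≡1612, 1612^2≡3086, 1612^4≡1185, 1612^8≡288, 1612^16≡3288, 1612^32≡961, 1612^64≡839, 1612^128≡293, 1612^256≡2874, 1612^512≡2204, 1612^1024≡1919
1311 = 1024 + 256 + 16 + 8 + 4 + 2 + 1, so 1612^1311 ≡ 1919·2874·3288·288·1185·3086·1612 ≡ 1463 (mod 3319)

1463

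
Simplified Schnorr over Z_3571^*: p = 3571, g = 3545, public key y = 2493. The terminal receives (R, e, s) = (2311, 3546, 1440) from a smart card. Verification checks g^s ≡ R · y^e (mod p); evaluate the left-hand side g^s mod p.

3545^2 = 12567025 ≡ 676
3545^4 ≡ 676^2 = 456976 ≡ 3459
3545^8 ≡ 3459^2 = 11964681 ≡ 1831
3545^16 ≡ 1831^2 = 3352561 ≡ 2963
3545^32 ≡ 2963^2 = 8779369 ≡ 1851
3545^64 ≡ 1851^2 = 3426201 ≡ 1612
3545^128 ≡ 1612^2 = 2598544 ≡ 2427
3545^256 ≡ 2427^2 = 5890329 ≡ 1750
3545^512 ≡ 1750^2 = 3062500 ≡ 2153
3545^1024 ≡ 2153^2 = 4635409 ≡ 251
1440 = 1024 + 256 + 128 + 32, so 3545^1440 ≡ 251·1750·2427·1851 ≡ 1003 (mod 3571)

1003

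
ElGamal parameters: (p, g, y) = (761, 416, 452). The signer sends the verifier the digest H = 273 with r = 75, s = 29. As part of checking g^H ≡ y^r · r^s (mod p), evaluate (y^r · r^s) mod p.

675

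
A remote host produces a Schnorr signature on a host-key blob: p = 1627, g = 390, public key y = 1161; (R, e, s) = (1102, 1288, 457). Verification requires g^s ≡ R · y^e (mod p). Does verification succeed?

g^s mod p:
Squares mod 1627: 390^1≡390, 390^2≡789, 390^4≡1007, 390^8≡428, 390^16≡960, 390^32≡718, 390^64≡1392, 390^128≡1534, 390^256≡514
457 = 256 + 128 + 64 + 8 + 1, so 390^457 ≡ 514·1534·1392·428·390 ≡ 81 (mod 1627)
R · y^e mod p:
Squares mod 1627: 1161^1≡1161, 1161^2≡765, 1161^4≡1132, 1161^8≡975, 1161^16≡457, 1161^32≡593, 1161^64≡217, 1161^128≡1533, 1161^256≡701, 1161^512≡47, 1161^1024≡582
1288 = 1024 + 256 + 8, so 1161^1288 ≡ 582·701·975 ≡ 474 (mod 1627)
1102·474 = 522348 ≡ 81 (mod 1627)
81 ≡ 81 (mod 1627); signature holds.

passes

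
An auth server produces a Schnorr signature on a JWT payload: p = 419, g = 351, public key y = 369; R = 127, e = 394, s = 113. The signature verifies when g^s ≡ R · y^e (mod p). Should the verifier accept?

reject

g^s mod p:
Squares mod 419: 351^1≡351, 351^2≡15, 351^4≡225, 351^8≡345, 351^16≡29, 351^32≡3, 351^64≡9
113 = 64 + 32 + 16 + 1, so 351^113 ≡ 9·3·29·351 ≡ 388 (mod 419)
R · y^e mod p:
Squares mod 419: 369^1≡369, 369^2≡405, 369^4≡196, 369^8≡287, 369^16≡245, 369^32≡108, 369^64≡351, 369^128≡15, 369^256≡225
394 = 256 + 128 + 8 + 2, so 369^394 ≡ 225·15·287·405 ≡ 185 (mod 419)
127·185 = 23495 ≡ 31 (mod 419)
388 ≠ 31; the check fails.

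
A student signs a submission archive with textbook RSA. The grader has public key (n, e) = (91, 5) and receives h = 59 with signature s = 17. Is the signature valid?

Squares mod 91: s^1≡17, s^2≡16, s^4≡74
5 = 4 + 1, so s^5 ≡ 74·17 ≡ 75 (mod 91)
s^5 mod 91 = 75, but h = 59.

invalid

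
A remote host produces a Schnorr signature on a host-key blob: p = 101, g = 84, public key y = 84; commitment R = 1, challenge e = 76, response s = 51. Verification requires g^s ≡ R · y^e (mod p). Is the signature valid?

g^s mod p:
84^2 = 7056 ≡ 87
84^4 ≡ 87^2 = 7569 ≡ 95
84^8 ≡ 95^2 = 9025 ≡ 36
84^16 ≡ 36^2 = 1296 ≡ 84
84^32 ≡ 84^2 = 7056 ≡ 87
51 = 32 + 16 + 2 + 1, so 84^51 ≡ 87·84·87·84 ≡ 84 (mod 101)
R · y^e mod p:
84^2 = 7056 ≡ 87
84^4 ≡ 87^2 = 7569 ≡ 95
84^8 ≡ 95^2 = 9025 ≡ 36
84^16 ≡ 36^2 = 1296 ≡ 84
84^32 ≡ 84^2 = 7056 ≡ 87
84^64 ≡ 87^2 = 7569 ≡ 95
76 = 64 + 8 + 4, so 84^76 ≡ 95·36·95 ≡ 84 (mod 101)
1·84 = 84 ≡ 84 (mod 101)
84 ≡ 84 (mod 101); signature holds.

valid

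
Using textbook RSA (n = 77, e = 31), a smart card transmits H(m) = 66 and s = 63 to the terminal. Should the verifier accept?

s^31 mod 77 = 63
The recovered value 63 does not match the digest 66.

reject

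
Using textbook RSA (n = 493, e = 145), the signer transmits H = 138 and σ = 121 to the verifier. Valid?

σ^2 ≡ 121^2 = 14641 ≡ 344
σ^4 ≡ 344^2 = 118336 ≡ 16
σ^8 ≡ 16^2 = 256
σ^16 ≡ 256^2 = 65536 ≡ 460
σ^32 ≡ 460^2 = 211600 ≡ 103
σ^64 ≡ 103^2 = 10609 ≡ 256
σ^128 ≡ 256^2 = 65536 ≡ 460
145 = 128 + 16 + 1, so σ^145 ≡ 460·460·121 ≡ 138 (mod 493)
Since 138 equals the digest 138, verification succeeds.

yes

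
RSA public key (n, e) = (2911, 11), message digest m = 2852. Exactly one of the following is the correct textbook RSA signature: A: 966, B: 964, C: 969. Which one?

A

Candidate A: Squares mod 2911: 966^1≡966, 966^2≡1636, 966^4≡1287, 966^8≡10; 11 = 8 + 2 + 1, so 966^11 ≡ 10·1636·966 ≡ 2852 (mod 2911)
  → matches m = 2852
Candidate B: Squares mod 2911: 964^1≡964, 964^2≡687, 964^4≡387, 964^8≡1308; 11 = 8 + 2 + 1, so 964^11 ≡ 1308·687·964 ≡ 2808 (mod 2911)
Candidate C: Squares mod 2911: 969^1≡969, 969^2≡1619, 969^4≡1261, 969^8≡715; 11 = 8 + 2 + 1, so 969^11 ≡ 715·1619·969 ≡ 1324 (mod 2911)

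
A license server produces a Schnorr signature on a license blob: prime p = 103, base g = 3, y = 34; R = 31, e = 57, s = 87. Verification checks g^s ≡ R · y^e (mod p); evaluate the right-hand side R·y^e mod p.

34^57 mod 103 = 13
R · y^e ≡ 31·13 = 403 ≡ 94 (mod 103)

94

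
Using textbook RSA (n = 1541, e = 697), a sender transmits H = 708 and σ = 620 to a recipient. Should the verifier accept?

reject

σ^2 ≡ 620^2 = 384400 ≡ 691
σ^4 ≡ 691^2 = 477481 ≡ 1312
σ^8 ≡ 1312^2 = 1721344 ≡ 47
σ^16 ≡ 47^2 = 2209 ≡ 668
σ^32 ≡ 668^2 = 446224 ≡ 875
σ^64 ≡ 875^2 = 765625 ≡ 1289
σ^128 ≡ 1289^2 = 1661521 ≡ 323
σ^256 ≡ 323^2 = 104329 ≡ 1082
σ^512 ≡ 1082^2 = 1170724 ≡ 1105
697 = 512 + 128 + 32 + 16 + 8 + 1, so σ^697 ≡ 1105·323·875·668·47·620 ≡ 1379 (mod 1541)
σ^697 mod 1541 = 1379, but H = 708.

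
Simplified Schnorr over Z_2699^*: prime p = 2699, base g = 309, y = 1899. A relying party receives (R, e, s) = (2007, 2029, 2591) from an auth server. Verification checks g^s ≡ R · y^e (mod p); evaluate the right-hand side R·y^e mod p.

811

1899^2 = 3606201 ≡ 337
1899^4 ≡ 337^2 = 113569 ≡ 211
1899^8 ≡ 211^2 = 44521 ≡ 1337
1899^16 ≡ 1337^2 = 1787569 ≡ 831
1899^32 ≡ 831^2 = 690561 ≡ 2316
1899^64 ≡ 2316^2 = 5363856 ≡ 943
1899^128 ≡ 943^2 = 889249 ≡ 1278
1899^256 ≡ 1278^2 = 1633284 ≡ 389
1899^512 ≡ 389^2 = 151321 ≡ 177
1899^1024 ≡ 177^2 = 31329 ≡ 1640
2029 = 1024 + 512 + 256 + 128 + 64 + 32 + 8 + 4 + 1, so 1899^2029 ≡ 1640·177·389·1278·943·2316·1337·211·1899 ≡ 970 (mod 2699)
R · y^e ≡ 2007·970 = 1946790 ≡ 811 (mod 2699)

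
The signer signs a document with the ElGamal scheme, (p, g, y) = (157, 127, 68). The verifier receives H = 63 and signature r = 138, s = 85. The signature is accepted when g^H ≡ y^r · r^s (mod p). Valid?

no

Left side g^H mod p:
127^63 mod 157 = 90
Right side y^r · r^s mod p:
68^138 mod 157 = 14
138^85 mod 157 = 68
14·68 = 952 ≡ 10 (mod 157)
90 ≠ 10, so verification fails.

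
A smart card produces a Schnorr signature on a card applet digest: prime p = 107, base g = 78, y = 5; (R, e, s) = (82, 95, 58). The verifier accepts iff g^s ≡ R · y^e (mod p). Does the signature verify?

verifies

g^s mod p:
78^2 = 6084 ≡ 92
78^4 ≡ 92^2 = 8464 ≡ 11
78^8 ≡ 11^2 = 121 ≡ 14
78^16 ≡ 14^2 = 196 ≡ 89
78^32 ≡ 89^2 = 7921 ≡ 3
58 = 32 + 16 + 8 + 2, so 78^58 ≡ 3·89·14·92 ≡ 105 (mod 107)
R · y^e mod p:
5^2 = 25
5^4 ≡ 25^2 = 625 ≡ 90
5^8 ≡ 90^2 = 8100 ≡ 75
5^16 ≡ 75^2 = 5625 ≡ 61
5^32 ≡ 61^2 = 3721 ≡ 83
5^64 ≡ 83^2 = 6889 ≡ 41
95 = 64 + 16 + 8 + 4 + 2 + 1, so 5^95 ≡ 41·61·75·90·25·5 ≡ 60 (mod 107)
82·60 = 4920 ≡ 105 (mod 107)
105 ≡ 105 (mod 107); signature holds.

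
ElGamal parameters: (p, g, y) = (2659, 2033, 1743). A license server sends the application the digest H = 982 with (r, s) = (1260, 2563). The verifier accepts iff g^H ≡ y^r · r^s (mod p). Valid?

no

Left side g^H mod p:
2033^982 mod 2659 = 1512
Right side y^r · r^s mod p:
1743^1260 mod 2659 = 1459
1260^2563 mod 2659 = 629
1459·629 = 917711 ≡ 356 (mod 2659)
1512 ≠ 356, so verification fails.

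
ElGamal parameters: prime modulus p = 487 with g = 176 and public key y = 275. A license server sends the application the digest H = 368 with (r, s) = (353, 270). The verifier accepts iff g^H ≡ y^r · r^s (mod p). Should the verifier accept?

reject

Left side g^H mod p:
176^2 = 30976 ≡ 295
176^4 ≡ 295^2 = 87025 ≡ 339
176^8 ≡ 339^2 = 114921 ≡ 476
176^16 ≡ 476^2 = 226576 ≡ 121
176^32 ≡ 121^2 = 14641 ≡ 31
176^64 ≡ 31^2 = 961 ≡ 474
176^128 ≡ 474^2 = 224676 ≡ 169
176^256 ≡ 169^2 = 28561 ≡ 315
368 = 256 + 64 + 32 + 16, so 176^368 ≡ 315·474·31·121 ≡ 122 (mod 487)
Right side y^r · r^s mod p:
275^2 = 75625 ≡ 140
275^4 ≡ 140^2 = 19600 ≡ 120
275^8 ≡ 120^2 = 14400 ≡ 277
275^16 ≡ 277^2 = 76729 ≡ 270
275^32 ≡ 270^2 = 72900 ≡ 337
275^64 ≡ 337^2 = 113569 ≡ 98
275^128 ≡ 98^2 = 9604 ≡ 351
275^256 ≡ 351^2 = 123201 ≡ 477
353 = 256 + 64 + 32 + 1, so 275^353 ≡ 477·98·337·275 ≡ 104 (mod 487)
353^2 = 124609 ≡ 424
353^4 ≡ 424^2 = 179776 ≡ 73
353^8 ≡ 73^2 = 5329 ≡ 459
353^16 ≡ 459^2 = 210681 ≡ 297
353^32 ≡ 297^2 = 88209 ≡ 62
353^64 ≡ 62^2 = 3844 ≡ 435
353^128 ≡ 435^2 = 189225 ≡ 269
353^256 ≡ 269^2 = 72361 ≡ 285
270 = 256 + 8 + 4 + 2, so 353^270 ≡ 285·459·73·424 ≡ 187 (mod 487)
104·187 = 19448 ≡ 455 (mod 487)
122 ≠ 455, so verification fails.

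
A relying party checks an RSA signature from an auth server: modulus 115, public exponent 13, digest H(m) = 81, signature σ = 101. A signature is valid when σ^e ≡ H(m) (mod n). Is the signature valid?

σ^2 ≡ 101^2 = 10201 ≡ 81
σ^4 ≡ 81^2 = 6561 ≡ 6
σ^8 ≡ 6^2 = 36
13 = 8 + 4 + 1, so σ^13 ≡ 36·6·101 ≡ 81 (mod 115)
σ^13 mod 115 = 81 matches H(m).

valid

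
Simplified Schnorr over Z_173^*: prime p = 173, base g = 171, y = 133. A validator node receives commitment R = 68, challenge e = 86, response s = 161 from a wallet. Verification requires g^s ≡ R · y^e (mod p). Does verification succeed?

g^s mod p:
Squares mod 173: 171^1≡171, 171^2≡4, 171^4≡16, 171^8≡83, 171^16≡142, 171^32≡96, 171^64≡47, 171^128≡133
161 = 128 + 32 + 1, so 171^161 ≡ 133·96·171 ≡ 68 (mod 173)
R · y^e mod p:
Squares mod 173: 133^1≡133, 133^2≡43, 133^4≡119, 133^8≡148, 133^16≡106, 133^32≡164, 133^64≡81
86 = 64 + 16 + 4 + 2, so 133^86 ≡ 81·106·119·43 ≡ 1 (mod 173)
68·1 = 68 ≡ 68 (mod 173)
68 ≡ 68 (mod 173); signature holds.

passes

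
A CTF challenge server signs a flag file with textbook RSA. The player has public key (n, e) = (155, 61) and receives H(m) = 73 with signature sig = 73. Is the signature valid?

valid

sig^2 ≡ 73^2 = 5329 ≡ 59
sig^4 ≡ 59^2 = 3481 ≡ 71
sig^8 ≡ 71^2 = 5041 ≡ 81
sig^16 ≡ 81^2 = 6561 ≡ 51
sig^32 ≡ 51^2 = 2601 ≡ 121
61 = 32 + 16 + 8 + 4 + 1, so sig^61 ≡ 121·51·81·71·73 ≡ 73 (mod 155)
Since 73 equals the digest 73, verification succeeds.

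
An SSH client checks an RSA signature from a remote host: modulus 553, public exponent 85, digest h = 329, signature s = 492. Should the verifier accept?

s^85 mod 553 = 289
The recovered value 289 does not match the digest 329.

reject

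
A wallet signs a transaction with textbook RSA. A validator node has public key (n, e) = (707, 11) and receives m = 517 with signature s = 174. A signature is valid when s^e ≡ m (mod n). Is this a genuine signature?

genuine

s^2 ≡ 174^2 = 30276 ≡ 582
s^4 ≡ 582^2 = 338724 ≡ 71
s^8 ≡ 71^2 = 5041 ≡ 92
11 = 8 + 2 + 1, so s^11 ≡ 92·582·174 ≡ 517 (mod 707)
517 = m, so the signature checks out.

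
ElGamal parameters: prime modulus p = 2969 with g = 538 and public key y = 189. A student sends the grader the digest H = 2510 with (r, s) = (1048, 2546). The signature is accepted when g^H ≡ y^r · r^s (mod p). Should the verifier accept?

Left side g^H mod p:
538^2 = 289444 ≡ 1451
538^4 ≡ 1451^2 = 2105401 ≡ 380
538^8 ≡ 380^2 = 144400 ≡ 1888
538^16 ≡ 1888^2 = 3564544 ≡ 1744
538^32 ≡ 1744^2 = 3041536 ≡ 1280
538^64 ≡ 1280^2 = 1638400 ≡ 2481
538^128 ≡ 2481^2 = 6155361 ≡ 624
538^256 ≡ 624^2 = 389376 ≡ 437
538^512 ≡ 437^2 = 190969 ≡ 953
538^1024 ≡ 953^2 = 908209 ≡ 2664
538^2048 ≡ 2664^2 = 7096896 ≡ 986
2510 = 2048 + 256 + 128 + 64 + 8 + 4 + 2, so 538^2510 ≡ 986·437·624·2481·1888·380·1451 ≡ 174 (mod 2969)
Right side y^r · r^s mod p:
189^2 = 35721 ≡ 93
189^4 ≡ 93^2 = 8649 ≡ 2711
189^8 ≡ 2711^2 = 7349521 ≡ 1246
189^16 ≡ 1246^2 = 1552516 ≡ 2698
189^32 ≡ 2698^2 = 7279204 ≡ 2185
189^64 ≡ 2185^2 = 4774225 ≡ 73
189^128 ≡ 73^2 = 5329 ≡ 2360
189^256 ≡ 2360^2 = 5569600 ≡ 2725
189^512 ≡ 2725^2 = 7425625 ≡ 156
189^1024 ≡ 156^2 = 24336 ≡ 584
1048 = 1024 + 16 + 8, so 189^1048 ≡ 584·2698·1246 ≡ 1067 (mod 2969)
1048^2 = 1098304 ≡ 2743
1048^4 ≡ 2743^2 = 7524049 ≡ 603
1048^8 ≡ 603^2 = 363609 ≡ 1391
1048^16 ≡ 1391^2 = 1934881 ≡ 2062
1048^32 ≡ 2062^2 = 4251844 ≡ 236
1048^64 ≡ 236^2 = 55696 ≡ 2254
1048^128 ≡ 2254^2 = 5080516 ≡ 557
1048^256 ≡ 557^2 = 310249 ≡ 1473
1048^512 ≡ 1473^2 = 2169729 ≡ 2359
1048^1024 ≡ 2359^2 = 5564881 ≡ 975
1048^2048 ≡ 975^2 = 950625 ≡ 545
2546 = 2048 + 256 + 128 + 64 + 32 + 16 + 2, so 1048^2546 ≡ 545·1473·557·2254·236·2062·2743 ≡ 2229 (mod 2969)
1067·2229 = 2378343 ≡ 174 (mod 2969)
174 ≡ 174 (mod 2969), so the signature is genuine.

accept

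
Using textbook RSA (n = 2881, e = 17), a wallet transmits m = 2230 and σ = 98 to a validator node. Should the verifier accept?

σ^2 ≡ 98^2 = 9604 ≡ 961
σ^4 ≡ 961^2 = 923521 ≡ 1601
σ^8 ≡ 1601^2 = 2563201 ≡ 1992
σ^16 ≡ 1992^2 = 3968064 ≡ 927
17 = 16 + 1, so σ^17 ≡ 927·98 ≡ 1535 (mod 2881)
σ^17 mod 2881 = 1535, but m = 2230.

reject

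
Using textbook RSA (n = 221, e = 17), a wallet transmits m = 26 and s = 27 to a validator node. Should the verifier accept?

reject

Squares mod 221: s^1≡27, s^2≡66, s^4≡157, s^8≡118, s^16≡1
17 = 16 + 1, so s^17 ≡ 1·27 ≡ 27 (mod 221)
The recovered value 27 does not match the digest 26.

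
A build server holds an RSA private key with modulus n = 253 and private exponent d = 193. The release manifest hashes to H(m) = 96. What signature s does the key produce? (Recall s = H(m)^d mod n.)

94

(H(m))^2 ≡ 96^2 = 9216 ≡ 108
(H(m))^4 ≡ 108^2 = 11664 ≡ 26
(H(m))^8 ≡ 26^2 = 676 ≡ 170
(H(m))^16 ≡ 170^2 = 28900 ≡ 58
(H(m))^32 ≡ 58^2 = 3364 ≡ 75
(H(m))^64 ≡ 75^2 = 5625 ≡ 59
(H(m))^128 ≡ 59^2 = 3481 ≡ 192
193 = 128 + 64 + 1, so (H(m))^193 ≡ 192·59·96 ≡ 94 (mod 253)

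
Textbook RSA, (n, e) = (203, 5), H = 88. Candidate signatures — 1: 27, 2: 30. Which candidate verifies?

Candidate 1: 27^2 = 729 ≡ 120; 27^4 ≡ 120^2 = 14400 ≡ 190; 5 = 4 + 1, so 27^5 ≡ 190·27 ≡ 55 (mod 203)
Candidate 2: 30^2 = 900 ≡ 88; 30^4 ≡ 88^2 = 7744 ≡ 30; 5 = 4 + 1, so 30^5 ≡ 30·30 ≡ 88 (mod 203)
  → matches H = 88

2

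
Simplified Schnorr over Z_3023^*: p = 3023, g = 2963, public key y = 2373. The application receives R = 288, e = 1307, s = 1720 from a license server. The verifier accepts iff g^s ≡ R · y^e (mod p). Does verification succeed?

fails

g^s mod p:
Squares mod 3023: 2963^1≡2963, 2963^2≡577, 2963^4≡399, 2963^8≡2005, 2963^16≡2458, 2963^32≡1810, 2963^64≡2191, 2963^128≡2980, 2963^256≡1849, 2963^512≡2811, 2963^1024≡2622
1720 = 1024 + 512 + 128 + 32 + 16 + 8, so 2963^1720 ≡ 2622·2811·2980·1810·2458·2005 ≡ 2984 (mod 3023)
R · y^e mod p:
Squares mod 3023: 2373^1≡2373, 2373^2≡2303, 2373^4≡1467, 2373^8≡2736, 2373^16≡748, 2373^32≡249, 2373^64≡1541, 2373^128≡1626, 2373^256≡1774, 2373^512≡133, 2373^1024≡2574
1307 = 1024 + 256 + 16 + 8 + 2 + 1, so 2373^1307 ≡ 2574·1774·748·2736·2303·2373 ≡ 2318 (mod 3023)
288·2318 = 667584 ≡ 2524 (mod 3023)
2984 ≠ 2524; the check fails.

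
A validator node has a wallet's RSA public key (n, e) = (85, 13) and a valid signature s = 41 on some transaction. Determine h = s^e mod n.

6

s^2 ≡ 41^2 = 1681 ≡ 66
s^4 ≡ 66^2 = 4356 ≡ 21
s^8 ≡ 21^2 = 441 ≡ 16
13 = 8 + 4 + 1, so s^13 ≡ 16·21·41 ≡ 6 (mod 85)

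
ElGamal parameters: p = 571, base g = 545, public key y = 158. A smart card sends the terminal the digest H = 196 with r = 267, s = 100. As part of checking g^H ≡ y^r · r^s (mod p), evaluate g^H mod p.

208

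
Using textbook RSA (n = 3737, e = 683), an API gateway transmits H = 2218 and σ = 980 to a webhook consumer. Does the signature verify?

σ^683 mod 3737 = 2218
σ^683 mod 3737 = 2218 matches H.

verifies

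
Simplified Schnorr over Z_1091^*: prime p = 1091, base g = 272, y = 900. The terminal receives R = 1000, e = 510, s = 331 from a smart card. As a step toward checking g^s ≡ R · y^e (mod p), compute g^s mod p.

272^2 = 73984 ≡ 887
272^4 ≡ 887^2 = 786769 ≡ 158
272^8 ≡ 158^2 = 24964 ≡ 962
272^16 ≡ 962^2 = 925444 ≡ 276
272^32 ≡ 276^2 = 76176 ≡ 897
272^64 ≡ 897^2 = 804609 ≡ 542
272^128 ≡ 542^2 = 293764 ≡ 285
272^256 ≡ 285^2 = 81225 ≡ 491
331 = 256 + 64 + 8 + 2 + 1, so 272^331 ≡ 491·542·962·887·272 ≡ 481 (mod 1091)

481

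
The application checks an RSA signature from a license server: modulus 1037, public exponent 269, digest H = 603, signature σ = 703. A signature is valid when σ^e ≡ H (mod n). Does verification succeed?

fails

σ^2 ≡ 703^2 = 494209 ≡ 597
σ^4 ≡ 597^2 = 356409 ≡ 718
σ^8 ≡ 718^2 = 515524 ≡ 135
σ^16 ≡ 135^2 = 18225 ≡ 596
σ^32 ≡ 596^2 = 355216 ≡ 562
σ^64 ≡ 562^2 = 315844 ≡ 596
σ^128 ≡ 596^2 = 355216 ≡ 562
σ^256 ≡ 562^2 = 315844 ≡ 596
269 = 256 + 8 + 4 + 1, so σ^269 ≡ 596·135·718·703 ≡ 894 (mod 1037)
894 ≠ 603, so verification fails.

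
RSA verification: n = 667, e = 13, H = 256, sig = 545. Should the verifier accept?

sig^2 ≡ 545^2 = 297025 ≡ 210
sig^4 ≡ 210^2 = 44100 ≡ 78
sig^8 ≡ 78^2 = 6084 ≡ 81
13 = 8 + 4 + 1, so sig^13 ≡ 81·78·545 ≡ 256 (mod 667)
256 = H, so the signature checks out.

accept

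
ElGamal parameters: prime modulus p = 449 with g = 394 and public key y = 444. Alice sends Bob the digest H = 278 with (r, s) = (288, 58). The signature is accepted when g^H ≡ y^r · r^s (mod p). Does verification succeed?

passes

Left side g^H mod p:
394^2 = 155236 ≡ 331
394^4 ≡ 331^2 = 109561 ≡ 5
394^8 ≡ 5^2 = 25
394^16 ≡ 25^2 = 625 ≡ 176
394^32 ≡ 176^2 = 30976 ≡ 444
394^64 ≡ 444^2 = 197136 ≡ 25
394^128 ≡ 25^2 = 625 ≡ 176
394^256 ≡ 176^2 = 30976 ≡ 444
278 = 256 + 16 + 4 + 2, so 394^278 ≡ 444·176·5·331 ≡ 156 (mod 449)
Right side y^r · r^s mod p:
444^2 = 197136 ≡ 25
444^4 ≡ 25^2 = 625 ≡ 176
444^8 ≡ 176^2 = 30976 ≡ 444
444^16 ≡ 444^2 = 197136 ≡ 25
444^32 ≡ 25^2 = 625 ≡ 176
444^64 ≡ 176^2 = 30976 ≡ 444
444^128 ≡ 444^2 = 197136 ≡ 25
444^256 ≡ 25^2 = 625 ≡ 176
288 = 256 + 32, so 444^288 ≡ 176·176 ≡ 444 (mod 449)
288^2 = 82944 ≡ 328
288^4 ≡ 328^2 = 107584 ≡ 273
288^8 ≡ 273^2 = 74529 ≡ 444
288^16 ≡ 444^2 = 197136 ≡ 25
288^32 ≡ 25^2 = 625 ≡ 176
58 = 32 + 16 + 8 + 2, so 288^58 ≡ 176·25·444·328 ≡ 328 (mod 449)
444·328 = 145632 ≡ 156 (mod 449)
156 ≡ 156 (mod 449), so the signature is genuine.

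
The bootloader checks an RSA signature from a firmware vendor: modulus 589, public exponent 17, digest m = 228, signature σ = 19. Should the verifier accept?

σ^17 mod 589 = 361
The recovered value 361 does not match the digest 228.

reject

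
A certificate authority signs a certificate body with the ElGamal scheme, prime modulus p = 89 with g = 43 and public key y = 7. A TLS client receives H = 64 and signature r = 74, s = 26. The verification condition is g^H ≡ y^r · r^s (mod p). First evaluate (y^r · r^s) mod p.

64

7^74 mod 89 = 42
74^26 mod 89 = 10
y^r · r^s ≡ 42·10 = 420 ≡ 64 (mod 89)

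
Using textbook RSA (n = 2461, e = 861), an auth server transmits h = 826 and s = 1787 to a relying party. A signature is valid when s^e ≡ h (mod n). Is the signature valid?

s^2 ≡ 1787^2 = 3193369 ≡ 1452
s^4 ≡ 1452^2 = 2108304 ≡ 1688
s^8 ≡ 1688^2 = 2849344 ≡ 1967
s^16 ≡ 1967^2 = 3869089 ≡ 397
s^32 ≡ 397^2 = 157609 ≡ 105
s^64 ≡ 105^2 = 11025 ≡ 1181
s^128 ≡ 1181^2 = 1394761 ≡ 1835
s^256 ≡ 1835^2 = 3367225 ≡ 577
s^512 ≡ 577^2 = 332929 ≡ 694
861 = 512 + 256 + 64 + 16 + 8 + 4 + 1, so s^861 ≡ 694·577·1181·397·1967·1688·1787 ≡ 1635 (mod 2461)
The recovered value 1635 does not match the digest 826.

invalid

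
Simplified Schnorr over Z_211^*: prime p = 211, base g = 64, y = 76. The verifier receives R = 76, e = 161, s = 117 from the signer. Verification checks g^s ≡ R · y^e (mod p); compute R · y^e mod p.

151

76^2 = 5776 ≡ 79
76^4 ≡ 79^2 = 6241 ≡ 122
76^8 ≡ 122^2 = 14884 ≡ 114
76^16 ≡ 114^2 = 12996 ≡ 125
76^32 ≡ 125^2 = 15625 ≡ 11
76^64 ≡ 11^2 = 121
76^128 ≡ 121^2 = 14641 ≡ 82
161 = 128 + 32 + 1, so 76^161 ≡ 82·11·76 ≡ 188 (mod 211)
R · y^e ≡ 76·188 = 14288 ≡ 151 (mod 211)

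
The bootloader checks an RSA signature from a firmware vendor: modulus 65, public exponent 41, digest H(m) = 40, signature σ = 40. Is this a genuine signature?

Squares mod 65: σ^1≡40, σ^2≡40, σ^4≡40, σ^8≡40, σ^16≡40, σ^32≡40
41 = 32 + 8 + 1, so σ^41 ≡ 40·40·40 ≡ 40 (mod 65)
σ^41 mod 65 = 40 matches H(m).

genuine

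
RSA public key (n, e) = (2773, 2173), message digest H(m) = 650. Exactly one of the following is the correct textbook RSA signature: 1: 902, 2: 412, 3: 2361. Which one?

Candidate 1: Squares mod 2773: 902^1≡902, 902^2≡1115, 902^4≡921, 902^8≡2476, 902^16≡2246, 902^32≡429, 902^64≡1023, 902^128≡1108, 902^256≡1998, 902^512≡1657, 902^1024≡379, 902^2048≡2218; 2173 = 2048 + 64 + 32 + 16 + 8 + 4 + 1, so 902^2173 ≡ 2218·1023·429·2246·2476·921·902 ≡ 580 (mod 2773)
Candidate 2: Squares mod 2773: 412^1≡412, 412^2≡591, 412^4≡2656, 412^8≡2597, 412^16≡473, 412^32≡1889, 412^64≡2243, 412^128≡827, 412^256≡1771, 412^512≡178, 412^1024≡1181, 412^2048≡2715; 2173 = 2048 + 64 + 32 + 16 + 8 + 4 + 1, so 412^2173 ≡ 2715·2243·1889·473·2597·2656·412 ≡ 2123 (mod 2773)
Candidate 3: Squares mod 2773: 2361^1≡2361, 2361^2≡591, 2361^4≡2656, 2361^8≡2597, 2361^16≡473, 2361^32≡1889, 2361^64≡2243, 2361^128≡827, 2361^256≡1771, 2361^512≡178, 2361^1024≡1181, 2361^2048≡2715; 2173 = 2048 + 64 + 32 + 16 + 8 + 4 + 1, so 2361^2173 ≡ 2715·2243·1889·473·2597·2656·2361 ≡ 650 (mod 2773)
  → matches H(m) = 650

3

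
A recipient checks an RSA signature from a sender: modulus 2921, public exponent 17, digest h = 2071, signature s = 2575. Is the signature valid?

invalid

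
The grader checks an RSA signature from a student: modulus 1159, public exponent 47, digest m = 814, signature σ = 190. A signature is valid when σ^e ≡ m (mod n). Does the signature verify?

does not verify

σ^2 ≡ 190^2 = 36100 ≡ 171
σ^4 ≡ 171^2 = 29241 ≡ 266
σ^8 ≡ 266^2 = 70756 ≡ 57
σ^16 ≡ 57^2 = 3249 ≡ 931
σ^32 ≡ 931^2 = 866761 ≡ 988
47 = 32 + 8 + 4 + 2 + 1, so σ^47 ≡ 988·57·266·171·190 ≡ 437 (mod 1159)
437 ≠ 814, so verification fails.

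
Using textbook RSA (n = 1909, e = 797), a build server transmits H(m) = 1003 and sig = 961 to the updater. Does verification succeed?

sig^2 ≡ 961^2 = 923521 ≡ 1474
sig^4 ≡ 1474^2 = 2172676 ≡ 234
sig^8 ≡ 234^2 = 54756 ≡ 1304
sig^16 ≡ 1304^2 = 1700416 ≡ 1406
sig^32 ≡ 1406^2 = 1976836 ≡ 1021
sig^64 ≡ 1021^2 = 1042441 ≡ 127
sig^128 ≡ 127^2 = 16129 ≡ 857
sig^256 ≡ 857^2 = 734449 ≡ 1393
sig^512 ≡ 1393^2 = 1940449 ≡ 905
797 = 512 + 256 + 16 + 8 + 4 + 1, so sig^797 ≡ 905·1393·1406·1304·234·961 ≡ 1843 (mod 1909)
1843 ≠ 1003, so verification fails.

fails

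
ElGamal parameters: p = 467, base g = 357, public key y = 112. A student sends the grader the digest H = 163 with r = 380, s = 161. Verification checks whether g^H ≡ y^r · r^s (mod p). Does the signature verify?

verifies

Left side g^H mod p:
Squares mod 467: 357^1≡357, 357^2≡425, 357^4≡363, 357^8≡75, 357^16≡21, 357^32≡441, 357^64≡209, 357^128≡250
163 = 128 + 32 + 2 + 1, so 357^163 ≡ 250·441·425·357 ≡ 435 (mod 467)
Right side y^r · r^s mod p:
Squares mod 467: 112^1≡112, 112^2≡402, 112^4≡22, 112^8≡17, 112^16≡289, 112^32≡395, 112^64≡47, 112^128≡341, 112^256≡465
380 = 256 + 64 + 32 + 16 + 8 + 4, so 112^380 ≡ 465·47·395·289·17·22 ≡ 436 (mod 467)
Squares mod 467: 380^1≡380, 380^2≡97, 380^4≡69, 380^8≡91, 380^16≡342, 380^32≡214, 380^64≡30, 380^128≡433
161 = 128 + 32 + 1, so 380^161 ≡ 433·214·380 ≡ 227 (mod 467)
436·227 = 98972 ≡ 435 (mod 467)
435 ≡ 435 (mod 467), so the signature is genuine.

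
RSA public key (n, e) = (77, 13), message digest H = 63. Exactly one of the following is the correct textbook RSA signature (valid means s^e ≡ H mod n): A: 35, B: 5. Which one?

Candidate A: 35^2 = 1225 ≡ 70; 35^4 ≡ 70^2 = 4900 ≡ 49; 35^8 ≡ 49^2 = 2401 ≡ 14; 13 = 8 + 4 + 1, so 35^13 ≡ 14·49·35 ≡ 63 (mod 77)
  → matches H = 63
Candidate B: 5^2 = 25; 5^4 ≡ 25^2 = 625 ≡ 9; 5^8 ≡ 9^2 = 81 ≡ 4; 13 = 8 + 4 + 1, so 5^13 ≡ 4·9·5 ≡ 26 (mod 77)

A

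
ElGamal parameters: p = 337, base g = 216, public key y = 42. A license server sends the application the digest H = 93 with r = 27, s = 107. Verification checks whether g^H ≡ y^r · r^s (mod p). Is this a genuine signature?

Left side g^H mod p:
216^2 = 46656 ≡ 150
216^4 ≡ 150^2 = 22500 ≡ 258
216^8 ≡ 258^2 = 66564 ≡ 175
216^16 ≡ 175^2 = 30625 ≡ 295
216^32 ≡ 295^2 = 87025 ≡ 79
216^64 ≡ 79^2 = 6241 ≡ 175
93 = 64 + 16 + 8 + 4 + 1, so 216^93 ≡ 175·295·175·258·216 ≡ 281 (mod 337)
Right side y^r · r^s mod p:
42^2 = 1764 ≡ 79
42^4 ≡ 79^2 = 6241 ≡ 175
42^8 ≡ 175^2 = 30625 ≡ 295
42^16 ≡ 295^2 = 87025 ≡ 79
27 = 16 + 8 + 2 + 1, so 42^27 ≡ 79·295·79·42 ≡ 329 (mod 337)
27^2 = 729 ≡ 55
27^4 ≡ 55^2 = 3025 ≡ 329
27^8 ≡ 329^2 = 108241 ≡ 64
27^16 ≡ 64^2 = 4096 ≡ 52
27^32 ≡ 52^2 = 2704 ≡ 8
27^64 ≡ 8^2 = 64
107 = 64 + 32 + 8 + 2 + 1, so 27^107 ≡ 64·8·64·55·27 ≡ 39 (mod 337)
329·39 = 12831 ≡ 25 (mod 337)
281 ≠ 25, so verification fails.

forged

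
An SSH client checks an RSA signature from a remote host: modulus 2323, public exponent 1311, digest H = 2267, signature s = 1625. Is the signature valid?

invalid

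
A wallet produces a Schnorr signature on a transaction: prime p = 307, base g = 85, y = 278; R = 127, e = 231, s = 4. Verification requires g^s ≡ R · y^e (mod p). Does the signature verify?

verifies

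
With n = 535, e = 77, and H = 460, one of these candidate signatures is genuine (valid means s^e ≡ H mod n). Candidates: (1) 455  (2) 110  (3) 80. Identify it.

3

Candidate 1: Squares mod 535: 455^1≡455, 455^2≡515, 455^4≡400, 455^8≡35, 455^16≡155, 455^32≡485, 455^64≡360; 77 = 64 + 8 + 4 + 1, so 455^77 ≡ 360·35·400·455 ≡ 75 (mod 535)
Candidate 2: Squares mod 535: 110^1≡110, 110^2≡330, 110^4≡295, 110^8≡355, 110^16≡300, 110^32≡120, 110^64≡490; 77 = 64 + 8 + 4 + 1, so 110^77 ≡ 490·355·295·110 ≡ 35 (mod 535)
Candidate 3: Squares mod 535: 80^1≡80, 80^2≡515, 80^4≡400, 80^8≡35, 80^16≡155, 80^32≡485, 80^64≡360; 77 = 64 + 8 + 4 + 1, so 80^77 ≡ 360·35·400·80 ≡ 460 (mod 535)
  → matches H = 460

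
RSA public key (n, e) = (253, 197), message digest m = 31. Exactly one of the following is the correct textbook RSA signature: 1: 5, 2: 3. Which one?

Candidate 1: Squares mod 253: 5^1≡5, 5^2≡25, 5^4≡119, 5^8≡246, 5^16≡49, 5^32≡124, 5^64≡196, 5^128≡213; 197 = 128 + 64 + 4 + 1, so 5^197 ≡ 213·196·119·5 ≡ 14 (mod 253)
Candidate 2: Squares mod 253: 3^1≡3, 3^2≡9, 3^4≡81, 3^8≡236, 3^16≡36, 3^32≡31, 3^64≡202, 3^128≡71; 197 = 128 + 64 + 4 + 1, so 3^197 ≡ 71·202·81·3 ≡ 31 (mod 253)
  → matches m = 31

2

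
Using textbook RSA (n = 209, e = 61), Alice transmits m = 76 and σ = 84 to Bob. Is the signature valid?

Squares mod 209: σ^1≡84, σ^2≡159, σ^4≡201, σ^8≡64, σ^16≡125, σ^32≡159
61 = 32 + 16 + 8 + 4 + 1, so σ^61 ≡ 159·125·64·201·84 ≡ 84 (mod 209)
σ^61 mod 209 = 84, but m = 76.

invalid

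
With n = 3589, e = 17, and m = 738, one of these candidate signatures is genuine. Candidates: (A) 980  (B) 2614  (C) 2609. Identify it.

C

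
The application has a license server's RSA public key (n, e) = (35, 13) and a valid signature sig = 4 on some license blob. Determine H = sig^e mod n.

4

sig^2 ≡ 4^2 = 16
sig^4 ≡ 16^2 = 256 ≡ 11
sig^8 ≡ 11^2 = 121 ≡ 16
13 = 8 + 4 + 1, so sig^13 ≡ 16·11·4 ≡ 4 (mod 35)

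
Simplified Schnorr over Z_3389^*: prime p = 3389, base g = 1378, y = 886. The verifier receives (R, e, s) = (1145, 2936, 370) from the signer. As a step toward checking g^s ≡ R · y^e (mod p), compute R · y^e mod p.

485

886^2936 mod 3389 = 400
R · y^e ≡ 1145·400 = 458000 ≡ 485 (mod 3389)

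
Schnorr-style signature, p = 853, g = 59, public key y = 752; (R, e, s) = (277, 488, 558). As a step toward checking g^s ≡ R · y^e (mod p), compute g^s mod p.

787

59^2 = 3481 ≡ 69
59^4 ≡ 69^2 = 4761 ≡ 496
59^8 ≡ 496^2 = 246016 ≡ 352
59^16 ≡ 352^2 = 123904 ≡ 219
59^32 ≡ 219^2 = 47961 ≡ 193
59^64 ≡ 193^2 = 37249 ≡ 570
59^128 ≡ 570^2 = 324900 ≡ 760
59^256 ≡ 760^2 = 577600 ≡ 119
59^512 ≡ 119^2 = 14161 ≡ 513
558 = 512 + 32 + 8 + 4 + 2, so 59^558 ≡ 513·193·352·496·69 ≡ 787 (mod 853)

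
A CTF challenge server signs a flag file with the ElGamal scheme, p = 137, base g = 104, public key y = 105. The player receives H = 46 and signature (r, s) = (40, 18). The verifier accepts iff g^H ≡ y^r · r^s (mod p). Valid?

yes

Left side g^H mod p:
Squares mod 137: 104^1≡104, 104^2≡130, 104^4≡49, 104^8≡72, 104^16≡115, 104^32≡73
46 = 32 + 8 + 4 + 2, so 104^46 ≡ 73·72·49·130 ≡ 112 (mod 137)
Right side y^r · r^s mod p:
Squares mod 137: 105^1≡105, 105^2≡65, 105^4≡115, 105^8≡73, 105^16≡123, 105^32≡59
40 = 32 + 8, so 105^40 ≡ 59·73 ≡ 60 (mod 137)
Squares mod 137: 40^1≡40, 40^2≡93, 40^4≡18, 40^8≡50, 40^16≡34
18 = 16 + 2, so 40^18 ≡ 34·93 ≡ 11 (mod 137)
60·11 = 660 ≡ 112 (mod 137)
112 ≡ 112 (mod 137), so the signature is genuine.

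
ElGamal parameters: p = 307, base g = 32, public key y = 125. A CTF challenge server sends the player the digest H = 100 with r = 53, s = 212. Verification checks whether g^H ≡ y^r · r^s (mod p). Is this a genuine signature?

forged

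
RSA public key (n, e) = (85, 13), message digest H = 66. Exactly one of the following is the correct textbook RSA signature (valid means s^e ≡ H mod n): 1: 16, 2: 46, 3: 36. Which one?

3

Candidate 1: Squares mod 85: 16^1≡16, 16^2≡1, 16^4≡1, 16^8≡1; 13 = 8 + 4 + 1, so 16^13 ≡ 1·1·16 ≡ 16 (mod 85)
Candidate 2: Squares mod 85: 46^1≡46, 46^2≡76, 46^4≡81, 46^8≡16; 13 = 8 + 4 + 1, so 46^13 ≡ 16·81·46 ≡ 31 (mod 85)
Candidate 3: Squares mod 85: 36^1≡36, 36^2≡21, 36^4≡16, 36^8≡1; 13 = 8 + 4 + 1, so 36^13 ≡ 1·16·36 ≡ 66 (mod 85)
  → matches H = 66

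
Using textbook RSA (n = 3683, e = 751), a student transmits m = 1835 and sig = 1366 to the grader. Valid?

yes

Squares mod 3683: sig^1≡1366, sig^2≡2358, sig^4≡2517, sig^8≡529, sig^16≡3616, sig^32≡806, sig^64≡1428, sig^128≡2485, sig^256≡2517, sig^512≡529
751 = 512 + 128 + 64 + 32 + 8 + 4 + 2 + 1, so sig^751 ≡ 529·2485·1428·806·529·2517·2358·1366 ≡ 1835 (mod 3683)
sig^751 mod 3683 = 1835 matches m.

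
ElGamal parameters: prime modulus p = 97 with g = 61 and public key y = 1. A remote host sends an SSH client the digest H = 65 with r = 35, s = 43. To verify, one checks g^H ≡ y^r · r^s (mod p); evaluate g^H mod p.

35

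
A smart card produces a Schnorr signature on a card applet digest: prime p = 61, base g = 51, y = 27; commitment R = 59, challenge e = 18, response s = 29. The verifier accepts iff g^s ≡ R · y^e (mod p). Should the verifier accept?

reject

g^s mod p:
Squares mod 61: 51^1≡51, 51^2≡39, 51^4≡57, 51^8≡16, 51^16≡12
29 = 16 + 8 + 4 + 1, so 51^29 ≡ 12·16·57·51 ≡ 55 (mod 61)
R · y^e mod p:
Squares mod 61: 27^1≡27, 27^2≡58, 27^4≡9, 27^8≡20, 27^16≡34
18 = 16 + 2, so 27^18 ≡ 34·58 ≡ 20 (mod 61)
59·20 = 1180 ≡ 21 (mod 61)
55 ≠ 21; the check fails.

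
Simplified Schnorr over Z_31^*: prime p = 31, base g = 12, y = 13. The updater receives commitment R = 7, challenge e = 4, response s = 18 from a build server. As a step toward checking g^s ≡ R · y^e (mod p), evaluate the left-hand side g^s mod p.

8

12^2 = 144 ≡ 20
12^4 ≡ 20^2 = 400 ≡ 28
12^8 ≡ 28^2 = 784 ≡ 9
12^16 ≡ 9^2 = 81 ≡ 19
18 = 16 + 2, so 12^18 ≡ 19·20 ≡ 8 (mod 31)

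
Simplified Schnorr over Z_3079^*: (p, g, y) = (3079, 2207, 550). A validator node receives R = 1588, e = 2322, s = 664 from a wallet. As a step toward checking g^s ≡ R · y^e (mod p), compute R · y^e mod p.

1404

Squares mod 3079: 550^1≡550, 550^2≡758, 550^4≡1870, 550^8≡2235, 550^16≡1087, 550^32≡2312, 550^64≡200, 550^128≡3052, 550^256≡729, 550^512≡1853, 550^1024≡524, 550^2048≡545
2322 = 2048 + 256 + 16 + 2, so 550^2322 ≡ 545·729·1087·758 ≡ 1870 (mod 3079)
R · y^e ≡ 1588·1870 = 2969560 ≡ 1404 (mod 3079)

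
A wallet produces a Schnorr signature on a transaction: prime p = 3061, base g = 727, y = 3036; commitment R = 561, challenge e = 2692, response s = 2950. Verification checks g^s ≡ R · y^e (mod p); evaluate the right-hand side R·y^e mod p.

3036^2 = 9217296 ≡ 625
3036^4 ≡ 625^2 = 390625 ≡ 1878
3036^8 ≡ 1878^2 = 3526884 ≡ 612
3036^16 ≡ 612^2 = 374544 ≡ 1102
3036^32 ≡ 1102^2 = 1214404 ≡ 2248
3036^64 ≡ 2248^2 = 5053504 ≡ 2854
3036^128 ≡ 2854^2 = 8145316 ≡ 3056
3036^256 ≡ 3056^2 = 9339136 ≡ 25
3036^512 ≡ 25^2 = 625
3036^1024 ≡ 625^2 = 390625 ≡ 1878
3036^2048 ≡ 1878^2 = 3526884 ≡ 612
2692 = 2048 + 512 + 128 + 4, so 3036^2692 ≡ 612·625·3056·1878 ≡ 1387 (mod 3061)
R · y^e ≡ 561·1387 = 778107 ≡ 613 (mod 3061)

613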